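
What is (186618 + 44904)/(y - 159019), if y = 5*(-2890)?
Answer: -77174/57823 ≈ -1.3347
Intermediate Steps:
y = -14450
(186618 + 44904)/(y - 159019) = (186618 + 44904)/(-14450 - 159019) = 231522/(-173469) = 231522*(-1/173469) = -77174/57823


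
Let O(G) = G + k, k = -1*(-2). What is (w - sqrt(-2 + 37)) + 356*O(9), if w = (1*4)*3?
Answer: 3928 - sqrt(35) ≈ 3922.1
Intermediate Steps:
k = 2
w = 12 (w = 4*3 = 12)
O(G) = 2 + G (O(G) = G + 2 = 2 + G)
(w - sqrt(-2 + 37)) + 356*O(9) = (12 - sqrt(-2 + 37)) + 356*(2 + 9) = (12 - sqrt(35)) + 356*11 = (12 - sqrt(35)) + 3916 = 3928 - sqrt(35)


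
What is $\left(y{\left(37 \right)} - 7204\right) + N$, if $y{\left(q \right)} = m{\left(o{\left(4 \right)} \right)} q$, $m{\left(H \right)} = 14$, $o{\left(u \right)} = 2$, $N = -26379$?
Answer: $-33065$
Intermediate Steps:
$y{\left(q \right)} = 14 q$
$\left(y{\left(37 \right)} - 7204\right) + N = \left(14 \cdot 37 - 7204\right) - 26379 = \left(518 - 7204\right) - 26379 = -6686 - 26379 = -33065$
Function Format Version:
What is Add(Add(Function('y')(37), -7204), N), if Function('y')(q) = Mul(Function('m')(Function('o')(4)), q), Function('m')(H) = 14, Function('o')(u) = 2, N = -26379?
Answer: -33065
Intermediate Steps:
Function('y')(q) = Mul(14, q)
Add(Add(Function('y')(37), -7204), N) = Add(Add(Mul(14, 37), -7204), -26379) = Add(Add(518, -7204), -26379) = Add(-6686, -26379) = -33065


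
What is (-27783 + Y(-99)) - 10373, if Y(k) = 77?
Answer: -38079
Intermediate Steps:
(-27783 + Y(-99)) - 10373 = (-27783 + 77) - 10373 = -27706 - 10373 = -38079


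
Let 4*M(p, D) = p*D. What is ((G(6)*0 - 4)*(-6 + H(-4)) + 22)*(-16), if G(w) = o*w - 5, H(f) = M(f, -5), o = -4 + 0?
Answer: -416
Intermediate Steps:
o = -4
M(p, D) = D*p/4 (M(p, D) = (p*D)/4 = (D*p)/4 = D*p/4)
H(f) = -5*f/4 (H(f) = (¼)*(-5)*f = -5*f/4)
G(w) = -5 - 4*w (G(w) = -4*w - 5 = -5 - 4*w)
((G(6)*0 - 4)*(-6 + H(-4)) + 22)*(-16) = (((-5 - 4*6)*0 - 4)*(-6 - 5/4*(-4)) + 22)*(-16) = (((-5 - 24)*0 - 4)*(-6 + 5) + 22)*(-16) = ((-29*0 - 4)*(-1) + 22)*(-16) = ((0 - 4)*(-1) + 22)*(-16) = (-4*(-1) + 22)*(-16) = (4 + 22)*(-16) = 26*(-16) = -416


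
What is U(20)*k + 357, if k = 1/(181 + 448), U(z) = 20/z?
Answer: 224554/629 ≈ 357.00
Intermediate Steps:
k = 1/629 ≈ 0.0015898
U(20)*k + 357 = (20/20)*(1/629) + 357 = (20*(1/20))*(1/629) + 357 = 1*(1/629) + 357 = 1/629 + 357 = 224554/629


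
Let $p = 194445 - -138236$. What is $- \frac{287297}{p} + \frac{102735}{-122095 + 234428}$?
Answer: $\frac{1905048634}{37371054773} \approx 0.050977$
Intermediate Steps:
$p = 332681$ ($p = 194445 + 138236 = 332681$)
$- \frac{287297}{p} + \frac{102735}{-122095 + 234428} = - \frac{287297}{332681} + \frac{102735}{-122095 + 234428} = \left(-287297\right) \frac{1}{332681} + \frac{102735}{112333} = - \frac{287297}{332681} + 102735 \cdot \frac{1}{112333} = - \frac{287297}{332681} + \frac{102735}{112333} = \frac{1905048634}{37371054773}$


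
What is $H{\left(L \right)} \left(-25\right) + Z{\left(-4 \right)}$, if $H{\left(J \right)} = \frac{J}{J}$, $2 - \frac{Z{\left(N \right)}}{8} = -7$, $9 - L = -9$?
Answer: $47$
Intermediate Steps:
$L = 18$ ($L = 9 - -9 = 9 + 9 = 18$)
$Z{\left(N \right)} = 72$ ($Z{\left(N \right)} = 16 - -56 = 16 + 56 = 72$)
$H{\left(J \right)} = 1$
$H{\left(L \right)} \left(-25\right) + Z{\left(-4 \right)} = 1 \left(-25\right) + 72 = -25 + 72 = 47$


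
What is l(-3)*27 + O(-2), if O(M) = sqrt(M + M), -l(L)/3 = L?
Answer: 243 + 2*I ≈ 243.0 + 2.0*I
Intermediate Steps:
l(L) = -3*L
O(M) = sqrt(2)*sqrt(M) (O(M) = sqrt(2*M) = sqrt(2)*sqrt(M))
l(-3)*27 + O(-2) = -3*(-3)*27 + sqrt(2)*sqrt(-2) = 9*27 + sqrt(2)*(I*sqrt(2)) = 243 + 2*I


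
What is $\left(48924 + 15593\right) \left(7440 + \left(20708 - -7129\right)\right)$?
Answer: $2275966209$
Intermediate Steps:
$\left(48924 + 15593\right) \left(7440 + \left(20708 - -7129\right)\right) = 64517 \left(7440 + \left(20708 + 7129\right)\right) = 64517 \left(7440 + 27837\right) = 64517 \cdot 35277 = 2275966209$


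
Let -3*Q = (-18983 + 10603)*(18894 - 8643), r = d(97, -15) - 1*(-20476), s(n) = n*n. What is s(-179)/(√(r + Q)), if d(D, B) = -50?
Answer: 32041*√28654886/28654886 ≈ 5.9856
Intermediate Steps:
s(n) = n²
r = 20426 (r = -50 - 1*(-20476) = -50 + 20476 = 20426)
Q = 28634460 (Q = -(-18983 + 10603)*(18894 - 8643)/3 = -(-8380)*10251/3 = -⅓*(-85903380) = 28634460)
s(-179)/(√(r + Q)) = (-179)²/(√(20426 + 28634460)) = 32041/(√28654886) = 32041*(√28654886/28654886) = 32041*√28654886/28654886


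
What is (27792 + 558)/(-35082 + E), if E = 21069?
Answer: -350/173 ≈ -2.0231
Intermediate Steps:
(27792 + 558)/(-35082 + E) = (27792 + 558)/(-35082 + 21069) = 28350/(-14013) = 28350*(-1/14013) = -350/173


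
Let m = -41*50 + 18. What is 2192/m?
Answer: -137/127 ≈ -1.0787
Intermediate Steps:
m = -2032 (m = -2050 + 18 = -2032)
2192/m = 2192/(-2032) = 2192*(-1/2032) = -137/127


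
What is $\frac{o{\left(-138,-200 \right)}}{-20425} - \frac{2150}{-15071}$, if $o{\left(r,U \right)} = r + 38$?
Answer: $\frac{1816834}{12313007} \approx 0.14755$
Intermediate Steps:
$o{\left(r,U \right)} = 38 + r$
$\frac{o{\left(-138,-200 \right)}}{-20425} - \frac{2150}{-15071} = \frac{38 - 138}{-20425} - \frac{2150}{-15071} = \left(-100\right) \left(- \frac{1}{20425}\right) - - \frac{2150}{15071} = \frac{4}{817} + \frac{2150}{15071} = \frac{1816834}{12313007}$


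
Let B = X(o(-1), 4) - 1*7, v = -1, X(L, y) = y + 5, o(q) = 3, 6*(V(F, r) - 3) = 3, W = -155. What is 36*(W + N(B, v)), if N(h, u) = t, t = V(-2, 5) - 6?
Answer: -5670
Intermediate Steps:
V(F, r) = 7/2 (V(F, r) = 3 + (⅙)*3 = 3 + ½ = 7/2)
X(L, y) = 5 + y
t = -5/2 (t = 7/2 - 6 = -5/2 ≈ -2.5000)
B = 2 (B = (5 + 4) - 1*7 = 9 - 7 = 2)
N(h, u) = -5/2
36*(W + N(B, v)) = 36*(-155 - 5/2) = 36*(-315/2) = -5670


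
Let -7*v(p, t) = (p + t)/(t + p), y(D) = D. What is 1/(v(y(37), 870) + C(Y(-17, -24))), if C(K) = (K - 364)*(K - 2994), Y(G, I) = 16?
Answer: 7/7254407 ≈ 9.6493e-7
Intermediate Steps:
v(p, t) = -⅐ (v(p, t) = -(p + t)/(7*(t + p)) = -(p + t)/(7*(p + t)) = -⅐*1 = -⅐)
C(K) = (-2994 + K)*(-364 + K) (C(K) = (-364 + K)*(-2994 + K) = (-2994 + K)*(-364 + K))
1/(v(y(37), 870) + C(Y(-17, -24))) = 1/(-⅐ + (1089816 + 16² - 3358*16)) = 1/(-⅐ + (1089816 + 256 - 53728)) = 1/(-⅐ + 1036344) = 1/(7254407/7) = 7/7254407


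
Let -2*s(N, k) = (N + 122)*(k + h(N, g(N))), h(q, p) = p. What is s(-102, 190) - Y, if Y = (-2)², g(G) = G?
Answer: -884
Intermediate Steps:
s(N, k) = -(122 + N)*(N + k)/2 (s(N, k) = -(N + 122)*(k + N)/2 = -(122 + N)*(N + k)/2)
Y = 4
s(-102, 190) - Y = (-61*(-102) - 61*190 - ½*(-102)² - ½*(-102)*190) - 1*4 = (6222 - 11590 - ½*10404 + 9690) - 4 = (6222 - 11590 - 5202 + 9690) - 4 = -880 - 4 = -884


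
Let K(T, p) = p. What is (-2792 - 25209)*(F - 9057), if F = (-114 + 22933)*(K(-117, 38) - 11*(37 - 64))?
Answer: -213796259308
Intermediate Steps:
F = 7644365 (F = (-114 + 22933)*(38 - 11*(37 - 64)) = 22819*(38 - 11*(-27)) = 22819*(38 + 297) = 22819*335 = 7644365)
(-2792 - 25209)*(F - 9057) = (-2792 - 25209)*(7644365 - 9057) = -28001*7635308 = -213796259308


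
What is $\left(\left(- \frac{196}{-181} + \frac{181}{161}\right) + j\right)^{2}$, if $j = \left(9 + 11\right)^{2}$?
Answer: $\frac{137375206994089}{849197881} \approx 1.6177 \cdot 10^{5}$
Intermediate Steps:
$j = 400$ ($j = 20^{2} = 400$)
$\left(\left(- \frac{196}{-181} + \frac{181}{161}\right) + j\right)^{2} = \left(\left(- \frac{196}{-181} + \frac{181}{161}\right) + 400\right)^{2} = \left(\left(\left(-196\right) \left(- \frac{1}{181}\right) + 181 \cdot \frac{1}{161}\right) + 400\right)^{2} = \left(\left(\frac{196}{181} + \frac{181}{161}\right) + 400\right)^{2} = \left(\frac{64317}{29141} + 400\right)^{2} = \left(\frac{11720717}{29141}\right)^{2} = \frac{137375206994089}{849197881}$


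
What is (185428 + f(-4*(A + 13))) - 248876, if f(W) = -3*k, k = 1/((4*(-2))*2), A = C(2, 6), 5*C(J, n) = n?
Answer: -1015165/16 ≈ -63448.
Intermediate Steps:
C(J, n) = n/5
A = 6/5 (A = (⅕)*6 = 6/5 ≈ 1.2000)
k = -1/16 (k = 1/(-8*2) = 1/(-16) = -1/16 ≈ -0.062500)
f(W) = 3/16 (f(W) = -3*(-1/16) = 3/16)
(185428 + f(-4*(A + 13))) - 248876 = (185428 + 3/16) - 248876 = 2966851/16 - 248876 = -1015165/16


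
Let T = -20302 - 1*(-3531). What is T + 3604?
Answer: -13167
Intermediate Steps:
T = -16771 (T = -20302 + 3531 = -16771)
T + 3604 = -16771 + 3604 = -13167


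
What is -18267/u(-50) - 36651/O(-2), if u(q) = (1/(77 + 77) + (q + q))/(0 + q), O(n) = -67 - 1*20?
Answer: -44722891/5133 ≈ -8712.8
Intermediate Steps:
O(n) = -87 (O(n) = -67 - 20 = -87)
u(q) = (1/154 + 2*q)/q
-18267/u(-50) - 36651/O(-2) = -18267/(2 + (1/154)/(-50)) - 36651/(-87) = -18267/(2 + (1/154)*(-1/50)) - 36651*(-1/87) = -18267/(2 - 1/7700) + 12217/29 = -18267/15399/7700 + 12217/29 = -18267*7700/15399 + 12217/29 = -46885300/5133 + 12217/29 = -44722891/5133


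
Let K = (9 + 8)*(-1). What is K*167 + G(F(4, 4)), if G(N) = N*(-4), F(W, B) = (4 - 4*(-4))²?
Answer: -4439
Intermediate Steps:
F(W, B) = 400 (F(W, B) = (4 + 16)² = 20² = 400)
G(N) = -4*N
K = -17 (K = 17*(-1) = -17)
K*167 + G(F(4, 4)) = -17*167 - 4*400 = -2839 - 1600 = -4439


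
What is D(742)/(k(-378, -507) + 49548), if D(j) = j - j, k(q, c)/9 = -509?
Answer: 0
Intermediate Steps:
k(q, c) = -4581 (k(q, c) = 9*(-509) = -4581)
D(j) = 0
D(742)/(k(-378, -507) + 49548) = 0/(-4581 + 49548) = 0/44967 = 0*(1/44967) = 0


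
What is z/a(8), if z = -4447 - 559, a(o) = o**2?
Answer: -2503/32 ≈ -78.219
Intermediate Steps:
z = -5006
z/a(8) = -5006/(8**2) = -5006/64 = -5006*1/64 = -2503/32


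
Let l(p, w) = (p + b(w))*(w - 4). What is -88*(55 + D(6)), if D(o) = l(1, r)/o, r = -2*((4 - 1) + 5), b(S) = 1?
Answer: -12760/3 ≈ -4253.3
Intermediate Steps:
r = -16 (r = -2*(3 + 5) = -2*8 = -16)
l(p, w) = (1 + p)*(-4 + w) (l(p, w) = (p + 1)*(w - 4) = (1 + p)*(-4 + w))
D(o) = -40/o (D(o) = (-4 - 16 - 4*1 + 1*(-16))/o = (-4 - 16 - 4 - 16)/o = -40/o)
-88*(55 + D(6)) = -88*(55 - 40/6) = -88*(55 - 40*⅙) = -88*(55 - 20/3) = -88*145/3 = -12760/3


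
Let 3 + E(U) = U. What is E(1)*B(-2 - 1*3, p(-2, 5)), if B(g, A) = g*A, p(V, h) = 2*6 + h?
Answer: 170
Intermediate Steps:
E(U) = -3 + U
p(V, h) = 12 + h
B(g, A) = A*g
E(1)*B(-2 - 1*3, p(-2, 5)) = (-3 + 1)*((12 + 5)*(-2 - 1*3)) = -34*(-2 - 3) = -34*(-5) = -2*(-85) = 170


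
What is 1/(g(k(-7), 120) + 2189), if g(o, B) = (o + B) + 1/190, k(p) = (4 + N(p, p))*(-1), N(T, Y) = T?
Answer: 190/439281 ≈ 0.00043252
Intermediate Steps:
k(p) = -4 - p (k(p) = (4 + p)*(-1) = -4 - p)
g(o, B) = 1/190 + B + o (g(o, B) = (B + o) + 1/190 = 1/190 + B + o)
1/(g(k(-7), 120) + 2189) = 1/((1/190 + 120 + (-4 - 1*(-7))) + 2189) = 1/((1/190 + 120 + (-4 + 7)) + 2189) = 1/((1/190 + 120 + 3) + 2189) = 1/(23371/190 + 2189) = 1/(439281/190) = 190/439281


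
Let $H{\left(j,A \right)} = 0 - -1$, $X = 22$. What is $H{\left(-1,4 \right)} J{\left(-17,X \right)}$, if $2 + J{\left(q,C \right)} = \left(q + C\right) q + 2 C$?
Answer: $-43$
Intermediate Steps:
$H{\left(j,A \right)} = 1$ ($H{\left(j,A \right)} = 0 + 1 = 1$)
$J{\left(q,C \right)} = -2 + 2 C + q \left(C + q\right)$ ($J{\left(q,C \right)} = -2 + \left(\left(q + C\right) q + 2 C\right) = -2 + \left(\left(C + q\right) q + 2 C\right) = -2 + \left(q \left(C + q\right) + 2 C\right) = -2 + \left(2 C + q \left(C + q\right)\right) = -2 + 2 C + q \left(C + q\right)$)
$H{\left(-1,4 \right)} J{\left(-17,X \right)} = 1 \left(-2 + \left(-17\right)^{2} + 2 \cdot 22 + 22 \left(-17\right)\right) = 1 \left(-2 + 289 + 44 - 374\right) = 1 \left(-43\right) = -43$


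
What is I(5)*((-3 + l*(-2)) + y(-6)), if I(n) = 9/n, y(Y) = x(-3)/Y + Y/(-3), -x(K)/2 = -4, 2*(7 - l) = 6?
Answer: -93/5 ≈ -18.600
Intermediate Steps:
l = 4 (l = 7 - ½*6 = 7 - 3 = 4)
x(K) = 8 (x(K) = -2*(-4) = 8)
y(Y) = 8/Y - Y/3 (y(Y) = 8/Y + Y/(-3) = 8/Y + Y*(-⅓) = 8/Y - Y/3)
I(5)*((-3 + l*(-2)) + y(-6)) = (9/5)*((-3 + 4*(-2)) + (8/(-6) - ⅓*(-6))) = (9*(⅕))*((-3 - 8) + (8*(-⅙) + 2)) = 9*(-11 + (-4/3 + 2))/5 = 9*(-11 + ⅔)/5 = (9/5)*(-31/3) = -93/5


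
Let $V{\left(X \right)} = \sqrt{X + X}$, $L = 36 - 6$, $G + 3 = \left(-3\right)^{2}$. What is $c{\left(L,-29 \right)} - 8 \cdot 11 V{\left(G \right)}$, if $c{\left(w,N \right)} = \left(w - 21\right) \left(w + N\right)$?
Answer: $9 - 176 \sqrt{3} \approx -295.84$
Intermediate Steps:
$G = 6$ ($G = -3 + \left(-3\right)^{2} = -3 + 9 = 6$)
$L = 30$
$V{\left(X \right)} = \sqrt{2} \sqrt{X}$ ($V{\left(X \right)} = \sqrt{2 X} = \sqrt{2} \sqrt{X}$)
$c{\left(w,N \right)} = \left(-21 + w\right) \left(N + w\right)$
$c{\left(L,-29 \right)} - 8 \cdot 11 V{\left(G \right)} = \left(30^{2} - -609 - 630 - 870\right) - 8 \cdot 11 \sqrt{2} \sqrt{6} = \left(900 + 609 - 630 - 870\right) - 88 \cdot 2 \sqrt{3} = 9 - 176 \sqrt{3}$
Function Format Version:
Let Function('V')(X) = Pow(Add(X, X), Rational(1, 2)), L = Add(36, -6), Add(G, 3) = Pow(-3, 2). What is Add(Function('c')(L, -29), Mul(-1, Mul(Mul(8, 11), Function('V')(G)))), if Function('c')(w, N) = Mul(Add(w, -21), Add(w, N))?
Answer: Add(9, Mul(-176, Pow(3, Rational(1, 2)))) ≈ -295.84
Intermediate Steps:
G = 6 (G = Add(-3, Pow(-3, 2)) = Add(-3, 9) = 6)
L = 30
Function('V')(X) = Mul(Pow(2, Rational(1, 2)), Pow(X, Rational(1, 2))) (Function('V')(X) = Pow(Mul(2, X), Rational(1, 2)) = Mul(Pow(2, Rational(1, 2)), Pow(X, Rational(1, 2))))
Function('c')(w, N) = Mul(Add(-21, w), Add(N, w))
Add(Function('c')(L, -29), Mul(-1, Mul(Mul(8, 11), Function('V')(G)))) = Add(Add(Pow(30, 2), Mul(-21, -29), Mul(-21, 30), Mul(-29, 30)), Mul(-1, Mul(Mul(8, 11), Mul(Pow(2, Rational(1, 2)), Pow(6, Rational(1, 2)))))) = Add(Add(900, 609, -630, -870), Mul(-1, Mul(88, Mul(2, Pow(3, Rational(1, 2)))))) = Add(9, Mul(-1, Mul(176, Pow(3, Rational(1, 2))))) = Add(9, Mul(-176, Pow(3, Rational(1, 2))))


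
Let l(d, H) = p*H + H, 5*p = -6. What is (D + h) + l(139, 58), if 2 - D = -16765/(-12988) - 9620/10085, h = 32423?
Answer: 4245592006867/130983980 ≈ 32413.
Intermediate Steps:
p = -6/5 (p = (⅕)*(-6) = -6/5 ≈ -1.2000)
l(d, H) = -H/5 (l(d, H) = -6*H/5 + H = -H/5)
D = 43567499/26196796 (D = 2 - (-16765/(-12988) - 9620/10085) = 2 - (-16765*(-1/12988) - 9620*1/10085) = 2 - (16765/12988 - 1924/2017) = 2 - 1*8826093/26196796 = 2 - 8826093/26196796 = 43567499/26196796 ≈ 1.6631)
(D + h) + l(139, 58) = (43567499/26196796 + 32423) - ⅕*58 = 849422284207/26196796 - 58/5 = 4245592006867/130983980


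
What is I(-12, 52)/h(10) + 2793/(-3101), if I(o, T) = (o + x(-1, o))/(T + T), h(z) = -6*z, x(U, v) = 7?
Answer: -497509/552864 ≈ -0.89988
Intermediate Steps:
I(o, T) = (7 + o)/(2*T) (I(o, T) = (o + 7)/(T + T) = (7 + o)/((2*T)) = (7 + o)*(1/(2*T)) = (7 + o)/(2*T))
I(-12, 52)/h(10) + 2793/(-3101) = ((½)*(7 - 12)/52)/((-6*10)) + 2793/(-3101) = ((½)*(1/52)*(-5))/(-60) + 2793*(-1/3101) = -5/104*(-1/60) - 399/443 = 1/1248 - 399/443 = -497509/552864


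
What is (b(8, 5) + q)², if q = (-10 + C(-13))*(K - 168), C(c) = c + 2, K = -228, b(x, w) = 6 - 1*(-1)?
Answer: 69272329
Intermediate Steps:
b(x, w) = 7 (b(x, w) = 6 + 1 = 7)
C(c) = 2 + c
q = 8316 (q = (-10 + (2 - 13))*(-228 - 168) = (-10 - 11)*(-396) = -21*(-396) = 8316)
(b(8, 5) + q)² = (7 + 8316)² = 8323² = 69272329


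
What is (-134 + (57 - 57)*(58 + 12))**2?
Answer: 17956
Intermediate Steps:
(-134 + (57 - 57)*(58 + 12))**2 = (-134 + 0*70)**2 = (-134 + 0)**2 = (-134)**2 = 17956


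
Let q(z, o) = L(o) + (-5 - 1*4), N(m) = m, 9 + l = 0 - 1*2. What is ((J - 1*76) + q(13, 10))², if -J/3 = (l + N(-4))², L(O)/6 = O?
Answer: 490000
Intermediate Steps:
L(O) = 6*O
l = -11 (l = -9 + (0 - 1*2) = -9 + (0 - 2) = -9 - 2 = -11)
J = -675 (J = -3*(-11 - 4)² = -3*(-15)² = -3*225 = -675)
q(z, o) = -9 + 6*o (q(z, o) = 6*o + (-5 - 1*4) = 6*o + (-5 - 4) = 6*o - 9 = -9 + 6*o)
((J - 1*76) + q(13, 10))² = ((-675 - 1*76) + (-9 + 6*10))² = ((-675 - 76) + (-9 + 60))² = (-751 + 51)² = (-700)² = 490000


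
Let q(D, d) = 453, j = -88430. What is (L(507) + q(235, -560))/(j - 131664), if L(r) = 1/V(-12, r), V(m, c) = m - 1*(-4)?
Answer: -3623/1760752 ≈ -0.0020576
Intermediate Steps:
V(m, c) = 4 + m (V(m, c) = m + 4 = 4 + m)
L(r) = -⅛ (L(r) = 1/(4 - 12) = 1/(-8) = -⅛)
(L(507) + q(235, -560))/(j - 131664) = (-⅛ + 453)/(-88430 - 131664) = (3623/8)/(-220094) = (3623/8)*(-1/220094) = -3623/1760752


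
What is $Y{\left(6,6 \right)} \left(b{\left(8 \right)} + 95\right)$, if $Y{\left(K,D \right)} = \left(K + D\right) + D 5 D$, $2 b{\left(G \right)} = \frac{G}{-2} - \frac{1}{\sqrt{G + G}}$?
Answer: $17832$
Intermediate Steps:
$b{\left(G \right)} = - \frac{G}{4} - \frac{\sqrt{2}}{4 \sqrt{G}}$ ($b{\left(G \right)} = \frac{\frac{G}{-2} - \frac{1}{\sqrt{G + G}}}{2} = \frac{G \left(- \frac{1}{2}\right) - \frac{1}{\sqrt{2 G}}}{2} = \frac{- \frac{G}{2} - \frac{1}{\sqrt{2} \sqrt{G}}}{2} = \frac{- \frac{G}{2} - \frac{\sqrt{2}}{2 \sqrt{G}}}{2} = - \frac{G}{4} - \frac{\sqrt{2}}{4 \sqrt{G}}$)
$Y{\left(K,D \right)} = D + K + 5 D^{2}$ ($Y{\left(K,D \right)} = \left(D + K\right) + 5 D D = \left(D + K\right) + 5 D^{2} = D + K + 5 D^{2}$)
$Y{\left(6,6 \right)} \left(b{\left(8 \right)} + 95\right) = \left(6 + 6 + 5 \cdot 6^{2}\right) \left(\left(\left(- \frac{1}{4}\right) 8 - \frac{\sqrt{2}}{4 \cdot 2 \sqrt{2}}\right) + 95\right) = \left(6 + 6 + 5 \cdot 36\right) \left(\left(-2 - \frac{\sqrt{2} \frac{\sqrt{2}}{4}}{4}\right) + 95\right) = \left(6 + 6 + 180\right) \left(\left(-2 - \frac{1}{8}\right) + 95\right) = 192 \left(- \frac{17}{8} + 95\right) = 192 \cdot \frac{743}{8} = 17832$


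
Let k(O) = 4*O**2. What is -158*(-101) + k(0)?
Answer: 15958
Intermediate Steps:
-158*(-101) + k(0) = -158*(-101) + 4*0**2 = 15958 + 4*0 = 15958 + 0 = 15958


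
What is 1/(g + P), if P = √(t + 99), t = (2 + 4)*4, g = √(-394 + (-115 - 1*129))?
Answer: 1/(√123 + I*√638) ≈ 0.014574 - 0.033191*I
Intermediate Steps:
g = I*√638 (g = √(-394 + (-115 - 129)) = √(-394 - 244) = √(-638) = I*√638 ≈ 25.259*I)
t = 24 (t = 6*4 = 24)
P = √123 (P = √(24 + 99) = √123 ≈ 11.091)
1/(g + P) = 1/(I*√638 + √123) = 1/(√123 + I*√638)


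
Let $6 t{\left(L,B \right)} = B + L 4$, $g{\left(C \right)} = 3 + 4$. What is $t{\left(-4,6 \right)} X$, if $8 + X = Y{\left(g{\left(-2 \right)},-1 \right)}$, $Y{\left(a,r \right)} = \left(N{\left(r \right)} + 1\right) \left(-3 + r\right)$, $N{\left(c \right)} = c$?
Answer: $\frac{40}{3} \approx 13.333$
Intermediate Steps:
$g{\left(C \right)} = 7$
$t{\left(L,B \right)} = \frac{B}{6} + \frac{2 L}{3}$ ($t{\left(L,B \right)} = \frac{B + L 4}{6} = \frac{B + 4 L}{6} = \frac{B}{6} + \frac{2 L}{3}$)
$Y{\left(a,r \right)} = \left(1 + r\right) \left(-3 + r\right)$ ($Y{\left(a,r \right)} = \left(r + 1\right) \left(-3 + r\right) = \left(1 + r\right) \left(-3 + r\right)$)
$X = -8$ ($X = -8 - \left(1 - 1\right) = -8 + \left(-3 + 1 + 2\right) = -8 + 0 = -8$)
$t{\left(-4,6 \right)} X = \left(\frac{1}{6} \cdot 6 + \frac{2}{3} \left(-4\right)\right) \left(-8\right) = \left(1 - \frac{8}{3}\right) \left(-8\right) = \left(- \frac{5}{3}\right) \left(-8\right) = \frac{40}{3}$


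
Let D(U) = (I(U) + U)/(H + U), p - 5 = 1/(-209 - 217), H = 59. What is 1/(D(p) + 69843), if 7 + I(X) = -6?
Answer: 27263/1904126300 ≈ 1.4318e-5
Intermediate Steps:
I(X) = -13 (I(X) = -7 - 6 = -13)
p = 2129/426 (p = 5 + 1/(-209 - 217) = 5 + 1/(-426) = 5 - 1/426 = 2129/426 ≈ 4.9977)
D(U) = (-13 + U)/(59 + U)
1/(D(p) + 69843) = 1/((-13 + 2129/426)/(59 + 2129/426) + 69843) = 1/(-3409/426/(27263/426) + 69843) = 1/((426/27263)*(-3409/426) + 69843) = 1/(-3409/27263 + 69843) = 1/(1904126300/27263) = 27263/1904126300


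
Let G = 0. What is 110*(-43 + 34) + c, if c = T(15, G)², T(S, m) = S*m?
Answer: -990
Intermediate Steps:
c = 0 (c = (15*0)² = 0² = 0)
110*(-43 + 34) + c = 110*(-43 + 34) + 0 = 110*(-9) + 0 = -990 + 0 = -990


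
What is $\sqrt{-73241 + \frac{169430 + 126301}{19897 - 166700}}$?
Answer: $\frac{i \sqrt{1578469053369962}}{146803} \approx 270.63 i$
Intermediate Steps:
$\sqrt{-73241 + \frac{169430 + 126301}{19897 - 166700}} = \sqrt{-73241 + \frac{295731}{-146803}} = \sqrt{-73241 + 295731 \left(- \frac{1}{146803}\right)} = \sqrt{-73241 - \frac{295731}{146803}} = \sqrt{- \frac{10752294254}{146803}} = \frac{i \sqrt{1578469053369962}}{146803}$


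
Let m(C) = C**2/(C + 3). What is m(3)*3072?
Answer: 4608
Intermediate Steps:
m(C) = C**2/(3 + C)
m(3)*3072 = (3**2/(3 + 3))*3072 = (9/6)*3072 = (9*(1/6))*3072 = (3/2)*3072 = 4608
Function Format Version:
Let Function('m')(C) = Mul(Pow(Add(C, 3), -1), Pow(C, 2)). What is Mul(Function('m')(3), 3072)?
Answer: 4608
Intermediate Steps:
Function('m')(C) = Mul(Pow(C, 2), Pow(Add(3, C), -1)) (Function('m')(C) = Mul(Pow(Add(3, C), -1), Pow(C, 2)) = Mul(Pow(C, 2), Pow(Add(3, C), -1)))
Mul(Function('m')(3), 3072) = Mul(Mul(Pow(3, 2), Pow(Add(3, 3), -1)), 3072) = Mul(Mul(9, Pow(6, -1)), 3072) = Mul(Mul(9, Rational(1, 6)), 3072) = Mul(Rational(3, 2), 3072) = 4608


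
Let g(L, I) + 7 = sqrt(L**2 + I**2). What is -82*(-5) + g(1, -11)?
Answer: 403 + sqrt(122) ≈ 414.05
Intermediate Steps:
g(L, I) = -7 + sqrt(I**2 + L**2) (g(L, I) = -7 + sqrt(L**2 + I**2) = -7 + sqrt(I**2 + L**2))
-82*(-5) + g(1, -11) = -82*(-5) + (-7 + sqrt((-11)**2 + 1**2)) = 410 + (-7 + sqrt(121 + 1)) = 410 + (-7 + sqrt(122)) = 403 + sqrt(122)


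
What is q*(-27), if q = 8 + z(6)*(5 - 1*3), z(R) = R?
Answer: -540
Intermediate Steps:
q = 20 (q = 8 + 6*(5 - 1*3) = 8 + 6*(5 - 3) = 8 + 6*2 = 8 + 12 = 20)
q*(-27) = 20*(-27) = -540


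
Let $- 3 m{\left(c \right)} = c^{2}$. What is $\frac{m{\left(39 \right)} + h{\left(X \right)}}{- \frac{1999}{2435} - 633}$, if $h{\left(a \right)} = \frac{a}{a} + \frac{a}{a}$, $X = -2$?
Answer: $\frac{1229675}{1543354} \approx 0.79675$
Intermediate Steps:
$h{\left(a \right)} = 2$ ($h{\left(a \right)} = 1 + 1 = 2$)
$m{\left(c \right)} = - \frac{c^{2}}{3}$
$\frac{m{\left(39 \right)} + h{\left(X \right)}}{- \frac{1999}{2435} - 633} = \frac{- \frac{39^{2}}{3} + 2}{- \frac{1999}{2435} - 633} = \frac{\left(- \frac{1}{3}\right) 1521 + 2}{\left(-1999\right) \frac{1}{2435} - 633} = \frac{-507 + 2}{- \frac{1999}{2435} - 633} = - \frac{505}{- \frac{1543354}{2435}} = \left(-505\right) \left(- \frac{2435}{1543354}\right) = \frac{1229675}{1543354}$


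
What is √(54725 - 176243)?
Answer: 3*I*√13502 ≈ 348.59*I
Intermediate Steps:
√(54725 - 176243) = √(-121518) = 3*I*√13502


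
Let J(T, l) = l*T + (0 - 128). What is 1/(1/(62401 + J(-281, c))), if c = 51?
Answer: 47942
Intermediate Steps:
J(T, l) = -128 + T*l (J(T, l) = T*l - 128 = -128 + T*l)
1/(1/(62401 + J(-281, c))) = 1/(1/(62401 + (-128 - 281*51))) = 1/(1/(62401 + (-128 - 14331))) = 1/(1/(62401 - 14459)) = 1/(1/47942) = 47942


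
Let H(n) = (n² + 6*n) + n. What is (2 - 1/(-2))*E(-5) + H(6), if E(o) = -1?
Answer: 151/2 ≈ 75.500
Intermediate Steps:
H(n) = n² + 7*n
(2 - 1/(-2))*E(-5) + H(6) = (2 - 1/(-2))*(-1) + 6*(7 + 6) = (2 - 1*(-½))*(-1) + 6*13 = (2 + ½)*(-1) + 78 = (5/2)*(-1) + 78 = -5/2 + 78 = 151/2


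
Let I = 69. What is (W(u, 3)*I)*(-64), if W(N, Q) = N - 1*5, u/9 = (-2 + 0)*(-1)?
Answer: -57408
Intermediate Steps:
u = 18 (u = 9*((-2 + 0)*(-1)) = 9*(-2*(-1)) = 9*2 = 18)
W(N, Q) = -5 + N (W(N, Q) = N - 5 = -5 + N)
(W(u, 3)*I)*(-64) = ((-5 + 18)*69)*(-64) = (13*69)*(-64) = 897*(-64) = -57408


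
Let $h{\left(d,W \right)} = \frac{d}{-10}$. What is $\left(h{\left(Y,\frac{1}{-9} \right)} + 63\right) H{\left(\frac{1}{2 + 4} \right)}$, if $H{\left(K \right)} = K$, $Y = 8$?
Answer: $\frac{311}{30} \approx 10.367$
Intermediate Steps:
$h{\left(d,W \right)} = - \frac{d}{10}$ ($h{\left(d,W \right)} = d \left(- \frac{1}{10}\right) = - \frac{d}{10}$)
$\left(h{\left(Y,\frac{1}{-9} \right)} + 63\right) H{\left(\frac{1}{2 + 4} \right)} = \frac{\left(- \frac{1}{10}\right) 8 + 63}{2 + 4} = \frac{- \frac{4}{5} + 63}{6} = \frac{311}{5} \cdot \frac{1}{6} = \frac{311}{30}$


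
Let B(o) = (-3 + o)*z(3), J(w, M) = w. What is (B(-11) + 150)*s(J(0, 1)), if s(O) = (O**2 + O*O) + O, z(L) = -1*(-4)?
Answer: 0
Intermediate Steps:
z(L) = 4
s(O) = O + 2*O**2 (s(O) = (O**2 + O**2) + O = 2*O**2 + O = O + 2*O**2)
B(o) = -12 + 4*o (B(o) = (-3 + o)*4 = -12 + 4*o)
(B(-11) + 150)*s(J(0, 1)) = ((-12 + 4*(-11)) + 150)*(0*(1 + 2*0)) = ((-12 - 44) + 150)*(0*(1 + 0)) = (-56 + 150)*(0*1) = 94*0 = 0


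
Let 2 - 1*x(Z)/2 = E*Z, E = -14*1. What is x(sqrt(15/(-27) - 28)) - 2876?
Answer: -2872 + 28*I*sqrt(257)/3 ≈ -2872.0 + 149.62*I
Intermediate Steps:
E = -14
x(Z) = 4 + 28*Z (x(Z) = 4 - (-28)*Z = 4 + 28*Z)
x(sqrt(15/(-27) - 28)) - 2876 = (4 + 28*sqrt(15/(-27) - 28)) - 2876 = (4 + 28*sqrt(15*(-1/27) - 28)) - 2876 = (4 + 28*sqrt(-5/9 - 28)) - 2876 = (4 + 28*sqrt(-257/9)) - 2876 = (4 + 28*(I*sqrt(257)/3)) - 2876 = (4 + 28*I*sqrt(257)/3) - 2876 = -2872 + 28*I*sqrt(257)/3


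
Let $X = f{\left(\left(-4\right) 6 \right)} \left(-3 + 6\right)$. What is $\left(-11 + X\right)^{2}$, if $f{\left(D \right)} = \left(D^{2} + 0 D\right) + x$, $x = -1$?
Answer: $2937796$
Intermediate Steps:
$f{\left(D \right)} = -1 + D^{2}$ ($f{\left(D \right)} = \left(D^{2} + 0 D\right) - 1 = \left(D^{2} + 0\right) - 1 = D^{2} - 1 = -1 + D^{2}$)
$X = 1725$ ($X = \left(-1 + \left(\left(-4\right) 6\right)^{2}\right) \left(-3 + 6\right) = \left(-1 + \left(-24\right)^{2}\right) 3 = \left(-1 + 576\right) 3 = 575 \cdot 3 = 1725$)
$\left(-11 + X\right)^{2} = \left(-11 + 1725\right)^{2} = 1714^{2} = 2937796$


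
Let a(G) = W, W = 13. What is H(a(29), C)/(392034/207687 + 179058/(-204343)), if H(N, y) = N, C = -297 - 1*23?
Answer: 183904000111/14307128272 ≈ 12.854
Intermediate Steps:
a(G) = 13
C = -320 (C = -297 - 23 = -320)
H(a(29), C)/(392034/207687 + 179058/(-204343)) = 13/(392034/207687 + 179058/(-204343)) = 13/(392034*(1/207687) + 179058*(-1/204343)) = 13/(130678/69229 - 179058/204343) = 13/(14307128272/14146461547) = 13*(14146461547/14307128272) = 183904000111/14307128272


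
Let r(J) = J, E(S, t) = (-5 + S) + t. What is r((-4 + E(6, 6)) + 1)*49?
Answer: 196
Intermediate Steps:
E(S, t) = -5 + S + t
r((-4 + E(6, 6)) + 1)*49 = ((-4 + (-5 + 6 + 6)) + 1)*49 = ((-4 + 7) + 1)*49 = (3 + 1)*49 = 4*49 = 196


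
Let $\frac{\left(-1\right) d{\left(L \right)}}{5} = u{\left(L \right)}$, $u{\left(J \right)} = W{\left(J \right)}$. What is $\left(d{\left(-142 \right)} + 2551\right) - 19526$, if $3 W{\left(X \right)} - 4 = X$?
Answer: $-16745$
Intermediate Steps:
$W{\left(X \right)} = \frac{4}{3} + \frac{X}{3}$
$u{\left(J \right)} = \frac{4}{3} + \frac{J}{3}$
$d{\left(L \right)} = - \frac{20}{3} - \frac{5 L}{3}$ ($d{\left(L \right)} = - 5 \left(\frac{4}{3} + \frac{L}{3}\right) = - \frac{20}{3} - \frac{5 L}{3}$)
$\left(d{\left(-142 \right)} + 2551\right) - 19526 = \left(\left(- \frac{20}{3} - - \frac{710}{3}\right) + 2551\right) - 19526 = \left(\left(- \frac{20}{3} + \frac{710}{3}\right) + 2551\right) - 19526 = \left(230 + 2551\right) - 19526 = 2781 - 19526 = -16745$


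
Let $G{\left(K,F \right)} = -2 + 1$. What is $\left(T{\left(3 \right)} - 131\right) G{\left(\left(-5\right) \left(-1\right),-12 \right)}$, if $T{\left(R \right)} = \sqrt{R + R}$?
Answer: $131 - \sqrt{6} \approx 128.55$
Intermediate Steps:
$G{\left(K,F \right)} = -1$
$T{\left(R \right)} = \sqrt{2} \sqrt{R}$ ($T{\left(R \right)} = \sqrt{2 R} = \sqrt{2} \sqrt{R}$)
$\left(T{\left(3 \right)} - 131\right) G{\left(\left(-5\right) \left(-1\right),-12 \right)} = \left(\sqrt{2} \sqrt{3} - 131\right) \left(-1\right) = \left(\sqrt{6} - 131\right) \left(-1\right) = \left(-131 + \sqrt{6}\right) \left(-1\right) = 131 - \sqrt{6}$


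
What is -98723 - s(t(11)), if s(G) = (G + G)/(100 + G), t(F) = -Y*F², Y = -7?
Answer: -93492375/947 ≈ -98725.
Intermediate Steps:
t(F) = 7*F² (t(F) = -(-7)*F² = 7*F²)
s(G) = 2*G/(100 + G) (s(G) = (2*G)/(100 + G) = 2*G/(100 + G))
-98723 - s(t(11)) = -98723 - 2*7*11²/(100 + 7*11²) = -98723 - 2*7*121/(100 + 7*121) = -98723 - 2*847/(100 + 847) = -98723 - 2*847/947 = -98723 - 1*1694/947 = -98723 - 1694/947 = -93492375/947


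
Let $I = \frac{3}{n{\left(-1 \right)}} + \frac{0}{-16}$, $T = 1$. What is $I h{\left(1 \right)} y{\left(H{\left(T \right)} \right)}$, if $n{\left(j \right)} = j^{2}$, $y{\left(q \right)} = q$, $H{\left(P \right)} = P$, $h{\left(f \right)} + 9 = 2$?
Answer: $-21$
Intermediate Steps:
$h{\left(f \right)} = -7$ ($h{\left(f \right)} = -9 + 2 = -7$)
$I = 3$ ($I = \frac{3}{\left(-1\right)^{2}} + \frac{0}{-16} = \frac{3}{1} + 0 \left(- \frac{1}{16}\right) = 3 \cdot 1 + 0 = 3 + 0 = 3$)
$I h{\left(1 \right)} y{\left(H{\left(T \right)} \right)} = 3 \left(-7\right) 1 = \left(-21\right) 1 = -21$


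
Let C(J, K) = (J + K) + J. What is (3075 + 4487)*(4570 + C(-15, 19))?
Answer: 34475158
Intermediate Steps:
C(J, K) = K + 2*J
(3075 + 4487)*(4570 + C(-15, 19)) = (3075 + 4487)*(4570 + (19 + 2*(-15))) = 7562*(4570 + (19 - 30)) = 7562*(4570 - 11) = 7562*4559 = 34475158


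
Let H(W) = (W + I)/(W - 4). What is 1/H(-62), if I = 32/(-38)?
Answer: 209/199 ≈ 1.0503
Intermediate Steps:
I = -16/19 (I = 32*(-1/38) = -16/19 ≈ -0.84210)
H(W) = (-16/19 + W)/(-4 + W) (H(W) = (W - 16/19)/(W - 4) = (-16/19 + W)/(-4 + W))
1/H(-62) = 1/((-16/19 - 62)/(-4 - 62)) = 1/(-1194/19/(-66)) = 1/(-1/66*(-1194/19)) = 1/(199/209) = 209/199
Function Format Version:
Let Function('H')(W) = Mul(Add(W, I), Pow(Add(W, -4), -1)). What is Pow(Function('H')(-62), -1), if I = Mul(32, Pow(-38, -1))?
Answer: Rational(209, 199) ≈ 1.0503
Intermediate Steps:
I = Rational(-16, 19) (I = Mul(32, Rational(-1, 38)) = Rational(-16, 19) ≈ -0.84210)
Function('H')(W) = Mul(Pow(Add(-4, W), -1), Add(Rational(-16, 19), W)) (Function('H')(W) = Mul(Add(W, Rational(-16, 19)), Pow(Add(W, -4), -1)) = Mul(Add(Rational(-16, 19), W), Pow(Add(-4, W), -1)) = Mul(Pow(Add(-4, W), -1), Add(Rational(-16, 19), W)))
Pow(Function('H')(-62), -1) = Pow(Mul(Pow(Add(-4, -62), -1), Add(Rational(-16, 19), -62)), -1) = Pow(Mul(Pow(-66, -1), Rational(-1194, 19)), -1) = Pow(Mul(Rational(-1, 66), Rational(-1194, 19)), -1) = Pow(Rational(199, 209), -1) = Rational(209, 199)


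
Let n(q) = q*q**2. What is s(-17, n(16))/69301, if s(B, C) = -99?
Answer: -99/69301 ≈ -0.0014286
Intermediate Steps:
n(q) = q**3
s(-17, n(16))/69301 = -99/69301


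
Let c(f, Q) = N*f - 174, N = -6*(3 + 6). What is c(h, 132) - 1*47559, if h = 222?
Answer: -59721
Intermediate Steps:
N = -54 (N = -6*9 = -54)
c(f, Q) = -174 - 54*f (c(f, Q) = -54*f - 174 = -174 - 54*f)
c(h, 132) - 1*47559 = (-174 - 54*222) - 1*47559 = (-174 - 11988) - 47559 = -12162 - 47559 = -59721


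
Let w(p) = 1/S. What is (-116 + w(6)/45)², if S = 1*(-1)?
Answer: 27258841/2025 ≈ 13461.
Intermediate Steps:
S = -1
w(p) = -1 (w(p) = 1/(-1) = -1)
(-116 + w(6)/45)² = (-116 - 1/45)² = (-5221/45)² = 27258841/2025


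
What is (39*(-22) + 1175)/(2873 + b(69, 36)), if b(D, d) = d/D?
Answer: 7291/66091 ≈ 0.11032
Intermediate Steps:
(39*(-22) + 1175)/(2873 + b(69, 36)) = (39*(-22) + 1175)/(2873 + 36/69) = (-858 + 1175)/(2873 + 36*(1/69)) = 317/(2873 + 12/23) = 317/(66091/23) = 317*(23/66091) = 7291/66091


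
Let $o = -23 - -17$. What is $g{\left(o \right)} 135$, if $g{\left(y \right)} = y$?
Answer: $-810$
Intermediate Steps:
$o = -6$ ($o = -23 + 17 = -6$)
$g{\left(o \right)} 135 = \left(-6\right) 135 = -810$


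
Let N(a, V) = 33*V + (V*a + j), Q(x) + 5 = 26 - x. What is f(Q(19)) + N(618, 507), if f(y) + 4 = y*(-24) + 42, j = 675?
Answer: 330722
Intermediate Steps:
Q(x) = 21 - x (Q(x) = -5 + (26 - x) = 21 - x)
f(y) = 38 - 24*y (f(y) = -4 + (y*(-24) + 42) = -4 + (-24*y + 42) = -4 + (42 - 24*y) = 38 - 24*y)
N(a, V) = 675 + 33*V + V*a (N(a, V) = 33*V + (V*a + 675) = 33*V + (675 + V*a) = 675 + 33*V + V*a)
f(Q(19)) + N(618, 507) = (38 - 24*(21 - 1*19)) + (675 + 33*507 + 507*618) = (38 - 24*(21 - 19)) + (675 + 16731 + 313326) = (38 - 24*2) + 330732 = (38 - 48) + 330732 = -10 + 330732 = 330722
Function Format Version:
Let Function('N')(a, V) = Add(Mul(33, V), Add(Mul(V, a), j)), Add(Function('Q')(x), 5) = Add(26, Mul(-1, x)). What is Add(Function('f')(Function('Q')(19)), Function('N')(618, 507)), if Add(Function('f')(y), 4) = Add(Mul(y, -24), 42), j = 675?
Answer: 330722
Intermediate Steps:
Function('Q')(x) = Add(21, Mul(-1, x)) (Function('Q')(x) = Add(-5, Add(26, Mul(-1, x))) = Add(21, Mul(-1, x)))
Function('f')(y) = Add(38, Mul(-24, y)) (Function('f')(y) = Add(-4, Add(Mul(y, -24), 42)) = Add(-4, Add(Mul(-24, y), 42)) = Add(-4, Add(42, Mul(-24, y))) = Add(38, Mul(-24, y)))
Function('N')(a, V) = Add(675, Mul(33, V), Mul(V, a)) (Function('N')(a, V) = Add(Mul(33, V), Add(Mul(V, a), 675)) = Add(Mul(33, V), Add(675, Mul(V, a))) = Add(675, Mul(33, V), Mul(V, a)))
Add(Function('f')(Function('Q')(19)), Function('N')(618, 507)) = Add(Add(38, Mul(-24, Add(21, Mul(-1, 19)))), Add(675, Mul(33, 507), Mul(507, 618))) = Add(Add(38, Mul(-24, Add(21, -19))), Add(675, 16731, 313326)) = Add(Add(38, Mul(-24, 2)), 330732) = Add(Add(38, -48), 330732) = Add(-10, 330732) = 330722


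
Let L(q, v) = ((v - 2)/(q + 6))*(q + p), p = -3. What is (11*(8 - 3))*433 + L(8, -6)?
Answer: 166685/7 ≈ 23812.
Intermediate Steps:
L(q, v) = (-3 + q)*(-2 + v)/(6 + q) (L(q, v) = ((v - 2)/(q + 6))*(q - 3) = ((-2 + v)/(6 + q))*(-3 + q) = (-3 + q)*(-2 + v)/(6 + q))
(11*(8 - 3))*433 + L(8, -6) = (11*(8 - 3))*433 + (6 - 3*(-6) - 2*8 + 8*(-6))/(6 + 8) = (11*5)*433 + (6 + 18 - 16 - 48)/14 = 55*433 + (1/14)*(-40) = 23815 - 20/7 = 166685/7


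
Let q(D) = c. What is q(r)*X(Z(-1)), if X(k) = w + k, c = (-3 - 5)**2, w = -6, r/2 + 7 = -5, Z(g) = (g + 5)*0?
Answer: -384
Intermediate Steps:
Z(g) = 0 (Z(g) = (5 + g)*0 = 0)
r = -24 (r = -14 + 2*(-5) = -14 - 10 = -24)
c = 64 (c = (-8)**2 = 64)
q(D) = 64
X(k) = -6 + k
q(r)*X(Z(-1)) = 64*(-6 + 0) = 64*(-6) = -384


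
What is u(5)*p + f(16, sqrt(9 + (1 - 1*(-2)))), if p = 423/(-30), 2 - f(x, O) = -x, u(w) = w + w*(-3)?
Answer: 159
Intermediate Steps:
u(w) = -2*w (u(w) = w - 3*w = -2*w)
f(x, O) = 2 + x (f(x, O) = 2 - (-1)*x = 2 + x)
p = -141/10 (p = 423*(-1/30) = -141/10 ≈ -14.100)
u(5)*p + f(16, sqrt(9 + (1 - 1*(-2)))) = -2*5*(-141/10) + (2 + 16) = -10*(-141/10) + 18 = 141 + 18 = 159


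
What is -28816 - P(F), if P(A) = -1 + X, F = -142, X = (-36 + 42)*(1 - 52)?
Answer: -28509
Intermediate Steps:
X = -306 (X = 6*(-51) = -306)
P(A) = -307 (P(A) = -1 - 306 = -307)
-28816 - P(F) = -28816 - 1*(-307) = -28816 + 307 = -28509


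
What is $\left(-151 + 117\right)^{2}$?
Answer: $1156$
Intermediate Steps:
$\left(-151 + 117\right)^{2} = \left(-34\right)^{2} = 1156$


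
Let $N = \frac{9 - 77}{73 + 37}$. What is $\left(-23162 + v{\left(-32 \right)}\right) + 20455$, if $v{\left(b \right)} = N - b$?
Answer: $- \frac{147159}{55} \approx -2675.6$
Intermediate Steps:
$N = - \frac{34}{55}$ ($N = - \frac{68}{110} = \left(-68\right) \frac{1}{110} = - \frac{34}{55} \approx -0.61818$)
$v{\left(b \right)} = - \frac{34}{55} - b$
$\left(-23162 + v{\left(-32 \right)}\right) + 20455 = \left(-23162 - - \frac{1726}{55}\right) + 20455 = \left(-23162 + \left(- \frac{34}{55} + 32\right)\right) + 20455 = \left(-23162 + \frac{1726}{55}\right) + 20455 = - \frac{1272184}{55} + 20455 = - \frac{147159}{55}$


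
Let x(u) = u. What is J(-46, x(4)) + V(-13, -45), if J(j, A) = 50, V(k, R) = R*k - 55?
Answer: 580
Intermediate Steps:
V(k, R) = -55 + R*k
J(-46, x(4)) + V(-13, -45) = 50 + (-55 - 45*(-13)) = 50 + (-55 + 585) = 50 + 530 = 580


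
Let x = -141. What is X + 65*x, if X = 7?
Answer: -9158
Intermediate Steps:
X + 65*x = 7 + 65*(-141) = 7 - 9165 = -9158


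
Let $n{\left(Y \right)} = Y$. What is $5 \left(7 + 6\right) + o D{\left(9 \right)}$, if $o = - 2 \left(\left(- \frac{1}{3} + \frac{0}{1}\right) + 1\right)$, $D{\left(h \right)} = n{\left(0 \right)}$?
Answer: $65$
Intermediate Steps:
$D{\left(h \right)} = 0$
$o = - \frac{4}{3}$ ($o = - 2 \left(\left(\left(-1\right) \frac{1}{3} + 0 \cdot 1\right) + 1\right) = - 2 \left(\left(- \frac{1}{3} + 0\right) + 1\right) = - 2 \left(- \frac{1}{3} + 1\right) = \left(-2\right) \frac{2}{3} = - \frac{4}{3} \approx -1.3333$)
$5 \left(7 + 6\right) + o D{\left(9 \right)} = 5 \left(7 + 6\right) - 0 = 5 \cdot 13 + 0 = 65 + 0 = 65$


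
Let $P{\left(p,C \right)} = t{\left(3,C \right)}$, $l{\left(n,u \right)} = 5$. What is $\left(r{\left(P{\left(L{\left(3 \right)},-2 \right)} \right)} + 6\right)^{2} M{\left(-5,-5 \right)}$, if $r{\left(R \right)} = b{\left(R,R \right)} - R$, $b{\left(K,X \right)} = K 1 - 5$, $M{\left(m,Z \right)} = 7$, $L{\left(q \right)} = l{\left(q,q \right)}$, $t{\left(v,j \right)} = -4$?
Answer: $7$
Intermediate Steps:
$L{\left(q \right)} = 5$
$b{\left(K,X \right)} = -5 + K$ ($b{\left(K,X \right)} = K - 5 = -5 + K$)
$P{\left(p,C \right)} = -4$
$r{\left(R \right)} = -5$ ($r{\left(R \right)} = \left(-5 + R\right) - R = -5$)
$\left(r{\left(P{\left(L{\left(3 \right)},-2 \right)} \right)} + 6\right)^{2} M{\left(-5,-5 \right)} = \left(-5 + 6\right)^{2} \cdot 7 = 1^{2} \cdot 7 = 1 \cdot 7 = 7$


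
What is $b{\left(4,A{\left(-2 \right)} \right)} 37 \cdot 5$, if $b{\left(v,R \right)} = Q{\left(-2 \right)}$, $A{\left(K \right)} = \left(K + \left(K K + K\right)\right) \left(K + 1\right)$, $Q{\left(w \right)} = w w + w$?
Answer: $370$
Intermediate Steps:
$Q{\left(w \right)} = w + w^{2}$ ($Q{\left(w \right)} = w^{2} + w = w + w^{2}$)
$A{\left(K \right)} = \left(1 + K\right) \left(K^{2} + 2 K\right)$ ($A{\left(K \right)} = \left(K + \left(K^{2} + K\right)\right) \left(1 + K\right) = \left(K + \left(K + K^{2}\right)\right) \left(1 + K\right) = \left(K^{2} + 2 K\right) \left(1 + K\right) = \left(1 + K\right) \left(K^{2} + 2 K\right)$)
$b{\left(v,R \right)} = 2$ ($b{\left(v,R \right)} = - 2 \left(1 - 2\right) = \left(-2\right) \left(-1\right) = 2$)
$b{\left(4,A{\left(-2 \right)} \right)} 37 \cdot 5 = 2 \cdot 37 \cdot 5 = 74 \cdot 5 = 370$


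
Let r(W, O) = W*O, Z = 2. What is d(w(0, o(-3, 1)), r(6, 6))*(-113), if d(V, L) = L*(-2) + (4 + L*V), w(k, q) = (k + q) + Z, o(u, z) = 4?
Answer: -16724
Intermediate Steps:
r(W, O) = O*W
w(k, q) = 2 + k + q (w(k, q) = (k + q) + 2 = 2 + k + q)
d(V, L) = 4 - 2*L + L*V (d(V, L) = -2*L + (4 + L*V) = 4 - 2*L + L*V)
d(w(0, o(-3, 1)), r(6, 6))*(-113) = (4 - 12*6 + (6*6)*(2 + 0 + 4))*(-113) = (4 - 2*36 + 36*6)*(-113) = (4 - 72 + 216)*(-113) = 148*(-113) = -16724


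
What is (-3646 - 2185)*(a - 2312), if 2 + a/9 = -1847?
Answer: 110514943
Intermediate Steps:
a = -16641 (a = -18 + 9*(-1847) = -18 - 16623 = -16641)
(-3646 - 2185)*(a - 2312) = (-3646 - 2185)*(-16641 - 2312) = -5831*(-18953) = 110514943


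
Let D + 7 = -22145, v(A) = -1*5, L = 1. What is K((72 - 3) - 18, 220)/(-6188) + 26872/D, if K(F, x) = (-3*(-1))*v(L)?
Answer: -1595689/1318044 ≈ -1.2106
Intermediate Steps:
v(A) = -5
K(F, x) = -15 (K(F, x) = -3*(-1)*(-5) = 3*(-5) = -15)
D = -22152 (D = -7 - 22145 = -22152)
K((72 - 3) - 18, 220)/(-6188) + 26872/D = -15/(-6188) + 26872/(-22152) = -15*(-1/6188) + 26872*(-1/22152) = 15/6188 - 3359/2769 = -1595689/1318044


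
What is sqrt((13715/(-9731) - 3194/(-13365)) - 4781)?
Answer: 2*I*sqrt(249650770568436435)/14450535 ≈ 69.153*I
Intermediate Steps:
sqrt((13715/(-9731) - 3194/(-13365)) - 4781) = sqrt((13715*(-1/9731) - 3194*(-1/13365)) - 4781) = sqrt((-13715/9731 + 3194/13365) - 4781) = sqrt(-152220161/130054815 - 4781) = sqrt(-621944290676/130054815) = 2*I*sqrt(249650770568436435)/14450535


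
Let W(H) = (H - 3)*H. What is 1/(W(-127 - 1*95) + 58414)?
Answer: 1/108364 ≈ 9.2282e-6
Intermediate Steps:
W(H) = H*(-3 + H) (W(H) = (-3 + H)*H = H*(-3 + H))
1/(W(-127 - 1*95) + 58414) = 1/((-127 - 1*95)*(-3 + (-127 - 1*95)) + 58414) = 1/((-127 - 95)*(-3 + (-127 - 95)) + 58414) = 1/(-222*(-3 - 222) + 58414) = 1/(-222*(-225) + 58414) = 1/(49950 + 58414) = 1/108364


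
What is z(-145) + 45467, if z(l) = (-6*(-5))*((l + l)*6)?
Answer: -6733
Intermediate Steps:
z(l) = 360*l (z(l) = 30*((2*l)*6) = 30*(12*l) = 360*l)
z(-145) + 45467 = 360*(-145) + 45467 = -52200 + 45467 = -6733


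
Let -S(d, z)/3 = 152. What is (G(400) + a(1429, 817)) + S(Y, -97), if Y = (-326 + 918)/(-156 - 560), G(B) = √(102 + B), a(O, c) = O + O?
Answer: 2402 + √502 ≈ 2424.4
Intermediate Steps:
a(O, c) = 2*O
Y = -148/179 (Y = 592/(-716) = 592*(-1/716) = -148/179 ≈ -0.82682)
S(d, z) = -456 (S(d, z) = -3*152 = -456)
(G(400) + a(1429, 817)) + S(Y, -97) = (√(102 + 400) + 2*1429) - 456 = (√502 + 2858) - 456 = (2858 + √502) - 456 = 2402 + √502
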